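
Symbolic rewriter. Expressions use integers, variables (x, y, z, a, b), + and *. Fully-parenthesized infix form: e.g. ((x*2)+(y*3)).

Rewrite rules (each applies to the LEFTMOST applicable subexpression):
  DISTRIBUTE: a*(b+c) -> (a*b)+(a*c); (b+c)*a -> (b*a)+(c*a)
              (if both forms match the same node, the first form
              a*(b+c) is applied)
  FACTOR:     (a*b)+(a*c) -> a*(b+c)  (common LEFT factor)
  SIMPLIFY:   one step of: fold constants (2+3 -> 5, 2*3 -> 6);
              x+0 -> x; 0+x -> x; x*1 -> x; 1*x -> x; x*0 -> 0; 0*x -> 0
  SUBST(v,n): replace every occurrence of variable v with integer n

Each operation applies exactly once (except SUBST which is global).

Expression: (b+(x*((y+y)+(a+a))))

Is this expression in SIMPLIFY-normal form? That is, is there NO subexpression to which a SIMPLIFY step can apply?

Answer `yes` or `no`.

Answer: yes

Derivation:
Expression: (b+(x*((y+y)+(a+a))))
Scanning for simplifiable subexpressions (pre-order)...
  at root: (b+(x*((y+y)+(a+a)))) (not simplifiable)
  at R: (x*((y+y)+(a+a))) (not simplifiable)
  at RR: ((y+y)+(a+a)) (not simplifiable)
  at RRL: (y+y) (not simplifiable)
  at RRR: (a+a) (not simplifiable)
Result: no simplifiable subexpression found -> normal form.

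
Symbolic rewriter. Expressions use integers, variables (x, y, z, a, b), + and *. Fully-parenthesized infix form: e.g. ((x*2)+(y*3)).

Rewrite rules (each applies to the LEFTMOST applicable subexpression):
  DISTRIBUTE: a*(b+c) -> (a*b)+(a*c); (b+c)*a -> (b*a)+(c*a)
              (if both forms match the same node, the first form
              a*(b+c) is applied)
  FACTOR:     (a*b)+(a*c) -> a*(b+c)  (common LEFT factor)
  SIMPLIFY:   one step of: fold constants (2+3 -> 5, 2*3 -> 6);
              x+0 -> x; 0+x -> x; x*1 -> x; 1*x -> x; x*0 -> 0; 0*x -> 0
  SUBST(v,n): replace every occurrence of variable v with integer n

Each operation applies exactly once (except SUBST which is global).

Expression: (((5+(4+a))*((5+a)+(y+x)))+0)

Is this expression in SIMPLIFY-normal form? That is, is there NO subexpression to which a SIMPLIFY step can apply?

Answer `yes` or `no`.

Answer: no

Derivation:
Expression: (((5+(4+a))*((5+a)+(y+x)))+0)
Scanning for simplifiable subexpressions (pre-order)...
  at root: (((5+(4+a))*((5+a)+(y+x)))+0) (SIMPLIFIABLE)
  at L: ((5+(4+a))*((5+a)+(y+x))) (not simplifiable)
  at LL: (5+(4+a)) (not simplifiable)
  at LLR: (4+a) (not simplifiable)
  at LR: ((5+a)+(y+x)) (not simplifiable)
  at LRL: (5+a) (not simplifiable)
  at LRR: (y+x) (not simplifiable)
Found simplifiable subexpr at path root: (((5+(4+a))*((5+a)+(y+x)))+0)
One SIMPLIFY step would give: ((5+(4+a))*((5+a)+(y+x)))
-> NOT in normal form.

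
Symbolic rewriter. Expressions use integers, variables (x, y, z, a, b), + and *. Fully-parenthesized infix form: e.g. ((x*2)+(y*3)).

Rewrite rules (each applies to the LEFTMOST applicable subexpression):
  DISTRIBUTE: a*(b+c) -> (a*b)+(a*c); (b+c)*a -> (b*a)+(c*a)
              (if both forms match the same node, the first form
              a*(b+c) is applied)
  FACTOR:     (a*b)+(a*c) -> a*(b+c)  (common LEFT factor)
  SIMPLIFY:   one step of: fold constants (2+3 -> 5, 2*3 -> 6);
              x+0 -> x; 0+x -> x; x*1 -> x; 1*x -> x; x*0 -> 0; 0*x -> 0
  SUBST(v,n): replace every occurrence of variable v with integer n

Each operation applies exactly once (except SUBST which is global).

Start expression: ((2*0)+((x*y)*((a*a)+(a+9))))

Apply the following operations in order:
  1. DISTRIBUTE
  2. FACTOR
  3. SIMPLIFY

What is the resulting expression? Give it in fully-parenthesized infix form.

Start: ((2*0)+((x*y)*((a*a)+(a+9))))
Apply DISTRIBUTE at R (target: ((x*y)*((a*a)+(a+9)))): ((2*0)+((x*y)*((a*a)+(a+9)))) -> ((2*0)+(((x*y)*(a*a))+((x*y)*(a+9))))
Apply FACTOR at R (target: (((x*y)*(a*a))+((x*y)*(a+9)))): ((2*0)+(((x*y)*(a*a))+((x*y)*(a+9)))) -> ((2*0)+((x*y)*((a*a)+(a+9))))
Apply SIMPLIFY at L (target: (2*0)): ((2*0)+((x*y)*((a*a)+(a+9)))) -> (0+((x*y)*((a*a)+(a+9))))

Answer: (0+((x*y)*((a*a)+(a+9))))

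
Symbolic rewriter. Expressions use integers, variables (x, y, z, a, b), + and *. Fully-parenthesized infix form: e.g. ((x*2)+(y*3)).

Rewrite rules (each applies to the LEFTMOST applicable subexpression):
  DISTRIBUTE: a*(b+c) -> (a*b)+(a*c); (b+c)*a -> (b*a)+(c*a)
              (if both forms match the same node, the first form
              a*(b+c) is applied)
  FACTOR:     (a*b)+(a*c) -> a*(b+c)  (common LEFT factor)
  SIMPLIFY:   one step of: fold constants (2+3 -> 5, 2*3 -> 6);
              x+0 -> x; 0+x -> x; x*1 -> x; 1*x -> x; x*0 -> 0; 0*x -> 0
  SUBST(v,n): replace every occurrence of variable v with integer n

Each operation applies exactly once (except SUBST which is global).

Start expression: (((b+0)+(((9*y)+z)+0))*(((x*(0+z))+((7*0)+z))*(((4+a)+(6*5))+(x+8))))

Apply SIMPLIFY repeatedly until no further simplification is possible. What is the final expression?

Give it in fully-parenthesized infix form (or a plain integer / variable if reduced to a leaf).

Start: (((b+0)+(((9*y)+z)+0))*(((x*(0+z))+((7*0)+z))*(((4+a)+(6*5))+(x+8))))
Step 1: at LL: (b+0) -> b; overall: (((b+0)+(((9*y)+z)+0))*(((x*(0+z))+((7*0)+z))*(((4+a)+(6*5))+(x+8)))) -> ((b+(((9*y)+z)+0))*(((x*(0+z))+((7*0)+z))*(((4+a)+(6*5))+(x+8))))
Step 2: at LR: (((9*y)+z)+0) -> ((9*y)+z); overall: ((b+(((9*y)+z)+0))*(((x*(0+z))+((7*0)+z))*(((4+a)+(6*5))+(x+8)))) -> ((b+((9*y)+z))*(((x*(0+z))+((7*0)+z))*(((4+a)+(6*5))+(x+8))))
Step 3: at RLLR: (0+z) -> z; overall: ((b+((9*y)+z))*(((x*(0+z))+((7*0)+z))*(((4+a)+(6*5))+(x+8)))) -> ((b+((9*y)+z))*(((x*z)+((7*0)+z))*(((4+a)+(6*5))+(x+8))))
Step 4: at RLRL: (7*0) -> 0; overall: ((b+((9*y)+z))*(((x*z)+((7*0)+z))*(((4+a)+(6*5))+(x+8)))) -> ((b+((9*y)+z))*(((x*z)+(0+z))*(((4+a)+(6*5))+(x+8))))
Step 5: at RLR: (0+z) -> z; overall: ((b+((9*y)+z))*(((x*z)+(0+z))*(((4+a)+(6*5))+(x+8)))) -> ((b+((9*y)+z))*(((x*z)+z)*(((4+a)+(6*5))+(x+8))))
Step 6: at RRLR: (6*5) -> 30; overall: ((b+((9*y)+z))*(((x*z)+z)*(((4+a)+(6*5))+(x+8)))) -> ((b+((9*y)+z))*(((x*z)+z)*(((4+a)+30)+(x+8))))
Fixed point: ((b+((9*y)+z))*(((x*z)+z)*(((4+a)+30)+(x+8))))

Answer: ((b+((9*y)+z))*(((x*z)+z)*(((4+a)+30)+(x+8))))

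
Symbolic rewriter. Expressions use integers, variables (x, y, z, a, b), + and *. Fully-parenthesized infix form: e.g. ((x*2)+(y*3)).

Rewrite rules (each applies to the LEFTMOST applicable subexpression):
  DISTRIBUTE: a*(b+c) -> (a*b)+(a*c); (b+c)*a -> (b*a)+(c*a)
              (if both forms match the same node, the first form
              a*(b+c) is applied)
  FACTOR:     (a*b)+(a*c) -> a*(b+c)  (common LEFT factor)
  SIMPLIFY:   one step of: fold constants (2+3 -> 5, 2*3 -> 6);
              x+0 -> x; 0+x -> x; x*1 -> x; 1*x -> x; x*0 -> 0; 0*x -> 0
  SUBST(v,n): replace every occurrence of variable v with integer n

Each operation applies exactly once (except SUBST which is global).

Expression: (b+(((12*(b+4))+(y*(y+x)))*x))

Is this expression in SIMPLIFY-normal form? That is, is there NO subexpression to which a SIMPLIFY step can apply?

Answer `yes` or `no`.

Answer: yes

Derivation:
Expression: (b+(((12*(b+4))+(y*(y+x)))*x))
Scanning for simplifiable subexpressions (pre-order)...
  at root: (b+(((12*(b+4))+(y*(y+x)))*x)) (not simplifiable)
  at R: (((12*(b+4))+(y*(y+x)))*x) (not simplifiable)
  at RL: ((12*(b+4))+(y*(y+x))) (not simplifiable)
  at RLL: (12*(b+4)) (not simplifiable)
  at RLLR: (b+4) (not simplifiable)
  at RLR: (y*(y+x)) (not simplifiable)
  at RLRR: (y+x) (not simplifiable)
Result: no simplifiable subexpression found -> normal form.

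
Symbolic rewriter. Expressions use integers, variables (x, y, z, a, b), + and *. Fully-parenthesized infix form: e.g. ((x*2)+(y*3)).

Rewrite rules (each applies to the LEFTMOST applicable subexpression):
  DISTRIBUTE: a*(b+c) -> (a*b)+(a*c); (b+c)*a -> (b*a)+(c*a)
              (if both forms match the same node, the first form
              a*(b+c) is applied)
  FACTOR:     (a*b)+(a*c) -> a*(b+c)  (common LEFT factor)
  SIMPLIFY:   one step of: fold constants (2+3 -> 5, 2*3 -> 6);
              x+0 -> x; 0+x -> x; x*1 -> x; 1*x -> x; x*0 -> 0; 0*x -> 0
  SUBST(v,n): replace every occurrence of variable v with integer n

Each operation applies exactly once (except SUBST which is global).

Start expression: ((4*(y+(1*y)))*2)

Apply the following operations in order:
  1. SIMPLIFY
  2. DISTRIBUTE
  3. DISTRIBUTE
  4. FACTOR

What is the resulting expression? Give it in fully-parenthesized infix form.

Answer: ((4*y)*(2+2))

Derivation:
Start: ((4*(y+(1*y)))*2)
Apply SIMPLIFY at LRR (target: (1*y)): ((4*(y+(1*y)))*2) -> ((4*(y+y))*2)
Apply DISTRIBUTE at L (target: (4*(y+y))): ((4*(y+y))*2) -> (((4*y)+(4*y))*2)
Apply DISTRIBUTE at root (target: (((4*y)+(4*y))*2)): (((4*y)+(4*y))*2) -> (((4*y)*2)+((4*y)*2))
Apply FACTOR at root (target: (((4*y)*2)+((4*y)*2))): (((4*y)*2)+((4*y)*2)) -> ((4*y)*(2+2))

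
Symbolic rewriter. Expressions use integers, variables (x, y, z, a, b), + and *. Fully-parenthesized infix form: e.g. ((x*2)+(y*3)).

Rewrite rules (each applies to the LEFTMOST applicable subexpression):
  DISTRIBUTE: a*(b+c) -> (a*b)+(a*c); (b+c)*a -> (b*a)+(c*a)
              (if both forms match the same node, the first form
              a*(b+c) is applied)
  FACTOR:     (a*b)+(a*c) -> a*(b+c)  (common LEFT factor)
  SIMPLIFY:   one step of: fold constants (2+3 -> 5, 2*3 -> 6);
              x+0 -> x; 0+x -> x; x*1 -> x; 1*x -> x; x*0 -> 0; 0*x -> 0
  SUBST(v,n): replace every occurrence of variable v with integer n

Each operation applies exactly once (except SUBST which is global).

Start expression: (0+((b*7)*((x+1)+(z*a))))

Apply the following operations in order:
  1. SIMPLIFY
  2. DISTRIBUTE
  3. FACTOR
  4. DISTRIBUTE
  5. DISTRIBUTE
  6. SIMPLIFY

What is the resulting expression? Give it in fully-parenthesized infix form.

Start: (0+((b*7)*((x+1)+(z*a))))
Apply SIMPLIFY at root (target: (0+((b*7)*((x+1)+(z*a))))): (0+((b*7)*((x+1)+(z*a)))) -> ((b*7)*((x+1)+(z*a)))
Apply DISTRIBUTE at root (target: ((b*7)*((x+1)+(z*a)))): ((b*7)*((x+1)+(z*a))) -> (((b*7)*(x+1))+((b*7)*(z*a)))
Apply FACTOR at root (target: (((b*7)*(x+1))+((b*7)*(z*a)))): (((b*7)*(x+1))+((b*7)*(z*a))) -> ((b*7)*((x+1)+(z*a)))
Apply DISTRIBUTE at root (target: ((b*7)*((x+1)+(z*a)))): ((b*7)*((x+1)+(z*a))) -> (((b*7)*(x+1))+((b*7)*(z*a)))
Apply DISTRIBUTE at L (target: ((b*7)*(x+1))): (((b*7)*(x+1))+((b*7)*(z*a))) -> ((((b*7)*x)+((b*7)*1))+((b*7)*(z*a)))
Apply SIMPLIFY at LR (target: ((b*7)*1)): ((((b*7)*x)+((b*7)*1))+((b*7)*(z*a))) -> ((((b*7)*x)+(b*7))+((b*7)*(z*a)))

Answer: ((((b*7)*x)+(b*7))+((b*7)*(z*a)))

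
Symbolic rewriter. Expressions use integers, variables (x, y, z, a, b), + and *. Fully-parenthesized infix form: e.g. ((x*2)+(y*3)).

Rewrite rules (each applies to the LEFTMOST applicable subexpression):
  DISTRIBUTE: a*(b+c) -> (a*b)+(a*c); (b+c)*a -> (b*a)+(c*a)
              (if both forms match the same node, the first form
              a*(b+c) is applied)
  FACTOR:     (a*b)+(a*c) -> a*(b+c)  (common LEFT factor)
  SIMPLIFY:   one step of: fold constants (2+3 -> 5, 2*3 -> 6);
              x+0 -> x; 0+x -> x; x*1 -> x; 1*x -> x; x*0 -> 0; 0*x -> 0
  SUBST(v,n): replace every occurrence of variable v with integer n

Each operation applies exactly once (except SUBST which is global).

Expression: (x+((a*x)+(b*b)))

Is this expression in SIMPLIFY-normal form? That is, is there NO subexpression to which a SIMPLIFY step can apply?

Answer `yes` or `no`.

Answer: yes

Derivation:
Expression: (x+((a*x)+(b*b)))
Scanning for simplifiable subexpressions (pre-order)...
  at root: (x+((a*x)+(b*b))) (not simplifiable)
  at R: ((a*x)+(b*b)) (not simplifiable)
  at RL: (a*x) (not simplifiable)
  at RR: (b*b) (not simplifiable)
Result: no simplifiable subexpression found -> normal form.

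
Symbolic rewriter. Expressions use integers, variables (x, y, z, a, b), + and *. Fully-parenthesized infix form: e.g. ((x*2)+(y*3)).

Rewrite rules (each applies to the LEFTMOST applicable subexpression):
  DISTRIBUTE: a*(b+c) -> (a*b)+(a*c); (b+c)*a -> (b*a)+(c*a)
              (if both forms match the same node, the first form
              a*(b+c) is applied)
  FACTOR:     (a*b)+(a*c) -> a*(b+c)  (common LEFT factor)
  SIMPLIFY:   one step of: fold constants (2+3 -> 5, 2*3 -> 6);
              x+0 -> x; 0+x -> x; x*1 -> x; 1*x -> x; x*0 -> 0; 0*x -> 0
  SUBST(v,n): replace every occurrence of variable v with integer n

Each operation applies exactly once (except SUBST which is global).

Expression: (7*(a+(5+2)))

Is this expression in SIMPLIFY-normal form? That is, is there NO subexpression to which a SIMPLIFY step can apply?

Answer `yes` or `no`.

Expression: (7*(a+(5+2)))
Scanning for simplifiable subexpressions (pre-order)...
  at root: (7*(a+(5+2))) (not simplifiable)
  at R: (a+(5+2)) (not simplifiable)
  at RR: (5+2) (SIMPLIFIABLE)
Found simplifiable subexpr at path RR: (5+2)
One SIMPLIFY step would give: (7*(a+7))
-> NOT in normal form.

Answer: no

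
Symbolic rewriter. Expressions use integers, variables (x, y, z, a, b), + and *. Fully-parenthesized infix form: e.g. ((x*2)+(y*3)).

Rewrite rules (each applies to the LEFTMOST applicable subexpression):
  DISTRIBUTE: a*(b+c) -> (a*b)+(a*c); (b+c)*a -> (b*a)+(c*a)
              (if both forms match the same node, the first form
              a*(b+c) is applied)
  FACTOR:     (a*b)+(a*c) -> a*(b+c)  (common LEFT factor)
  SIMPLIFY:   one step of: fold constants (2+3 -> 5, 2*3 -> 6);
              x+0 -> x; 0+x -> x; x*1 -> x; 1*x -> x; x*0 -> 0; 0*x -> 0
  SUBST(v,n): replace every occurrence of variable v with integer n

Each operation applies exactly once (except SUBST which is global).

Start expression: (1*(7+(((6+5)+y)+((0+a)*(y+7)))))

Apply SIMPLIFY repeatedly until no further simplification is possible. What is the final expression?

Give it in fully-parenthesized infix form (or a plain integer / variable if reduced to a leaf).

Answer: (7+((11+y)+(a*(y+7))))

Derivation:
Start: (1*(7+(((6+5)+y)+((0+a)*(y+7)))))
Step 1: at root: (1*(7+(((6+5)+y)+((0+a)*(y+7))))) -> (7+(((6+5)+y)+((0+a)*(y+7)))); overall: (1*(7+(((6+5)+y)+((0+a)*(y+7))))) -> (7+(((6+5)+y)+((0+a)*(y+7))))
Step 2: at RLL: (6+5) -> 11; overall: (7+(((6+5)+y)+((0+a)*(y+7)))) -> (7+((11+y)+((0+a)*(y+7))))
Step 3: at RRL: (0+a) -> a; overall: (7+((11+y)+((0+a)*(y+7)))) -> (7+((11+y)+(a*(y+7))))
Fixed point: (7+((11+y)+(a*(y+7))))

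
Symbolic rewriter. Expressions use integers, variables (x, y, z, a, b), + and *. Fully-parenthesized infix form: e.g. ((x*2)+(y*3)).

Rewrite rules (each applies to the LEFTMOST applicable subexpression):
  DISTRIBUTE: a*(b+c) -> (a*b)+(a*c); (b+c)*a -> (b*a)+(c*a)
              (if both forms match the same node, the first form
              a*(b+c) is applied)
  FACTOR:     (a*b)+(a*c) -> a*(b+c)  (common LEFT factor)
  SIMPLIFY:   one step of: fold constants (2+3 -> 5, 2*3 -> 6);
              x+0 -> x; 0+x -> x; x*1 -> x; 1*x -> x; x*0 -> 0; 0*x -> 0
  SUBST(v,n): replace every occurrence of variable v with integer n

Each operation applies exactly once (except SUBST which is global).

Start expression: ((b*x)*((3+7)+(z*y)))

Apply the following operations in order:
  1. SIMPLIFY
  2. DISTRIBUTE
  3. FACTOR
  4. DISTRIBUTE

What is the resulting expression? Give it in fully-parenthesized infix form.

Start: ((b*x)*((3+7)+(z*y)))
Apply SIMPLIFY at RL (target: (3+7)): ((b*x)*((3+7)+(z*y))) -> ((b*x)*(10+(z*y)))
Apply DISTRIBUTE at root (target: ((b*x)*(10+(z*y)))): ((b*x)*(10+(z*y))) -> (((b*x)*10)+((b*x)*(z*y)))
Apply FACTOR at root (target: (((b*x)*10)+((b*x)*(z*y)))): (((b*x)*10)+((b*x)*(z*y))) -> ((b*x)*(10+(z*y)))
Apply DISTRIBUTE at root (target: ((b*x)*(10+(z*y)))): ((b*x)*(10+(z*y))) -> (((b*x)*10)+((b*x)*(z*y)))

Answer: (((b*x)*10)+((b*x)*(z*y)))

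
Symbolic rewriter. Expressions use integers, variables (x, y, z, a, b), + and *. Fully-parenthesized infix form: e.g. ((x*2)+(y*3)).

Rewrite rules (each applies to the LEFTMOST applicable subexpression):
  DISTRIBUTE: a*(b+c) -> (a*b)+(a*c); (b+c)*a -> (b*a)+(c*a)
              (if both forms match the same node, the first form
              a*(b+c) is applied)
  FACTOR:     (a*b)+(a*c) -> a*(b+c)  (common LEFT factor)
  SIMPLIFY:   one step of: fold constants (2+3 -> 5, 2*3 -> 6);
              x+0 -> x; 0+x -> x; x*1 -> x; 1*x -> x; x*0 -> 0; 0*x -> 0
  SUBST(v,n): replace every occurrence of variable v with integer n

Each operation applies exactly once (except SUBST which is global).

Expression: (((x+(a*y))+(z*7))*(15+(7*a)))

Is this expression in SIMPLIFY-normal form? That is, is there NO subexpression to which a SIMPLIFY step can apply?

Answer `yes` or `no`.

Expression: (((x+(a*y))+(z*7))*(15+(7*a)))
Scanning for simplifiable subexpressions (pre-order)...
  at root: (((x+(a*y))+(z*7))*(15+(7*a))) (not simplifiable)
  at L: ((x+(a*y))+(z*7)) (not simplifiable)
  at LL: (x+(a*y)) (not simplifiable)
  at LLR: (a*y) (not simplifiable)
  at LR: (z*7) (not simplifiable)
  at R: (15+(7*a)) (not simplifiable)
  at RR: (7*a) (not simplifiable)
Result: no simplifiable subexpression found -> normal form.

Answer: yes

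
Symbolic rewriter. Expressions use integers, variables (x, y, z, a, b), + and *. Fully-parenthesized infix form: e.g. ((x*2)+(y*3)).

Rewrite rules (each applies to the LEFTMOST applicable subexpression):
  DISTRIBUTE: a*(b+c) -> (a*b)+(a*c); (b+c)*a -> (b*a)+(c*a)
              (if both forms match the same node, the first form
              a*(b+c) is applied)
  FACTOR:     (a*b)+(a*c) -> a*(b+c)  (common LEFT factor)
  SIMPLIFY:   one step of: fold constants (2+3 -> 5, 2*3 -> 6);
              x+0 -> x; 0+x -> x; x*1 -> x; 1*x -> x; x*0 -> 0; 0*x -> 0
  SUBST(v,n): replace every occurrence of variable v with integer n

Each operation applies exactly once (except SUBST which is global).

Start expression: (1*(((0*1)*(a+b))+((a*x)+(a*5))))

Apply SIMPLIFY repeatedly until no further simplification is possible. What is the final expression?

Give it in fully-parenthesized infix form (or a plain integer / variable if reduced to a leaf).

Start: (1*(((0*1)*(a+b))+((a*x)+(a*5))))
Step 1: at root: (1*(((0*1)*(a+b))+((a*x)+(a*5)))) -> (((0*1)*(a+b))+((a*x)+(a*5))); overall: (1*(((0*1)*(a+b))+((a*x)+(a*5)))) -> (((0*1)*(a+b))+((a*x)+(a*5)))
Step 2: at LL: (0*1) -> 0; overall: (((0*1)*(a+b))+((a*x)+(a*5))) -> ((0*(a+b))+((a*x)+(a*5)))
Step 3: at L: (0*(a+b)) -> 0; overall: ((0*(a+b))+((a*x)+(a*5))) -> (0+((a*x)+(a*5)))
Step 4: at root: (0+((a*x)+(a*5))) -> ((a*x)+(a*5)); overall: (0+((a*x)+(a*5))) -> ((a*x)+(a*5))
Fixed point: ((a*x)+(a*5))

Answer: ((a*x)+(a*5))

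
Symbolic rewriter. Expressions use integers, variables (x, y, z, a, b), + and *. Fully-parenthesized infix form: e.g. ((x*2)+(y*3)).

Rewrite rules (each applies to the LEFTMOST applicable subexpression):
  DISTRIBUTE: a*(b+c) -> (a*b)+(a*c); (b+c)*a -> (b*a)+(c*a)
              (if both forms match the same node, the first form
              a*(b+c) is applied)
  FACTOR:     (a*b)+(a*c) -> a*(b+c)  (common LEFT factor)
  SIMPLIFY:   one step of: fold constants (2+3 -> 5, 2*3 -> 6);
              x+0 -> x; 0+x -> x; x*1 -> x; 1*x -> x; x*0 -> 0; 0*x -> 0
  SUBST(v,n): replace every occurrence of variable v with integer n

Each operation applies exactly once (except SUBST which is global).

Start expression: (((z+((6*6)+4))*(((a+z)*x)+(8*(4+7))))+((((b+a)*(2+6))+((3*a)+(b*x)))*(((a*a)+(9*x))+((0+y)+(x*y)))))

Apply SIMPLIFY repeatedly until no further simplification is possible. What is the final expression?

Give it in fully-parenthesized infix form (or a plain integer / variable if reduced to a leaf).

Answer: (((z+40)*(((a+z)*x)+88))+((((b+a)*8)+((3*a)+(b*x)))*(((a*a)+(9*x))+(y+(x*y)))))

Derivation:
Start: (((z+((6*6)+4))*(((a+z)*x)+(8*(4+7))))+((((b+a)*(2+6))+((3*a)+(b*x)))*(((a*a)+(9*x))+((0+y)+(x*y)))))
Step 1: at LLRL: (6*6) -> 36; overall: (((z+((6*6)+4))*(((a+z)*x)+(8*(4+7))))+((((b+a)*(2+6))+((3*a)+(b*x)))*(((a*a)+(9*x))+((0+y)+(x*y))))) -> (((z+(36+4))*(((a+z)*x)+(8*(4+7))))+((((b+a)*(2+6))+((3*a)+(b*x)))*(((a*a)+(9*x))+((0+y)+(x*y)))))
Step 2: at LLR: (36+4) -> 40; overall: (((z+(36+4))*(((a+z)*x)+(8*(4+7))))+((((b+a)*(2+6))+((3*a)+(b*x)))*(((a*a)+(9*x))+((0+y)+(x*y))))) -> (((z+40)*(((a+z)*x)+(8*(4+7))))+((((b+a)*(2+6))+((3*a)+(b*x)))*(((a*a)+(9*x))+((0+y)+(x*y)))))
Step 3: at LRRR: (4+7) -> 11; overall: (((z+40)*(((a+z)*x)+(8*(4+7))))+((((b+a)*(2+6))+((3*a)+(b*x)))*(((a*a)+(9*x))+((0+y)+(x*y))))) -> (((z+40)*(((a+z)*x)+(8*11)))+((((b+a)*(2+6))+((3*a)+(b*x)))*(((a*a)+(9*x))+((0+y)+(x*y)))))
Step 4: at LRR: (8*11) -> 88; overall: (((z+40)*(((a+z)*x)+(8*11)))+((((b+a)*(2+6))+((3*a)+(b*x)))*(((a*a)+(9*x))+((0+y)+(x*y))))) -> (((z+40)*(((a+z)*x)+88))+((((b+a)*(2+6))+((3*a)+(b*x)))*(((a*a)+(9*x))+((0+y)+(x*y)))))
Step 5: at RLLR: (2+6) -> 8; overall: (((z+40)*(((a+z)*x)+88))+((((b+a)*(2+6))+((3*a)+(b*x)))*(((a*a)+(9*x))+((0+y)+(x*y))))) -> (((z+40)*(((a+z)*x)+88))+((((b+a)*8)+((3*a)+(b*x)))*(((a*a)+(9*x))+((0+y)+(x*y)))))
Step 6: at RRRL: (0+y) -> y; overall: (((z+40)*(((a+z)*x)+88))+((((b+a)*8)+((3*a)+(b*x)))*(((a*a)+(9*x))+((0+y)+(x*y))))) -> (((z+40)*(((a+z)*x)+88))+((((b+a)*8)+((3*a)+(b*x)))*(((a*a)+(9*x))+(y+(x*y)))))
Fixed point: (((z+40)*(((a+z)*x)+88))+((((b+a)*8)+((3*a)+(b*x)))*(((a*a)+(9*x))+(y+(x*y)))))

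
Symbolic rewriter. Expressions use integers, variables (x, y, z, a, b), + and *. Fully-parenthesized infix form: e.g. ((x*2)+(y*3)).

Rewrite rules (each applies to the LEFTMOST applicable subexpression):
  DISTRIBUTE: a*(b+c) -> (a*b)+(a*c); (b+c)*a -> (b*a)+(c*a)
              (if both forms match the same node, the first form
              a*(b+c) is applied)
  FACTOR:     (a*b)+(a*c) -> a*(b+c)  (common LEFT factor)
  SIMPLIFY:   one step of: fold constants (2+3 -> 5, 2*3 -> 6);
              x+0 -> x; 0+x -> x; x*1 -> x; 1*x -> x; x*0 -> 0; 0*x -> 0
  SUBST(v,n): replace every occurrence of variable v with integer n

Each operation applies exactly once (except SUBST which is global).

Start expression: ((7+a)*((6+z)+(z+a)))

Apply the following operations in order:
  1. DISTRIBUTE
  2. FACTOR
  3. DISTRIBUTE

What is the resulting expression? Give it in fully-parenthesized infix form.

Answer: (((7+a)*(6+z))+((7+a)*(z+a)))

Derivation:
Start: ((7+a)*((6+z)+(z+a)))
Apply DISTRIBUTE at root (target: ((7+a)*((6+z)+(z+a)))): ((7+a)*((6+z)+(z+a))) -> (((7+a)*(6+z))+((7+a)*(z+a)))
Apply FACTOR at root (target: (((7+a)*(6+z))+((7+a)*(z+a)))): (((7+a)*(6+z))+((7+a)*(z+a))) -> ((7+a)*((6+z)+(z+a)))
Apply DISTRIBUTE at root (target: ((7+a)*((6+z)+(z+a)))): ((7+a)*((6+z)+(z+a))) -> (((7+a)*(6+z))+((7+a)*(z+a)))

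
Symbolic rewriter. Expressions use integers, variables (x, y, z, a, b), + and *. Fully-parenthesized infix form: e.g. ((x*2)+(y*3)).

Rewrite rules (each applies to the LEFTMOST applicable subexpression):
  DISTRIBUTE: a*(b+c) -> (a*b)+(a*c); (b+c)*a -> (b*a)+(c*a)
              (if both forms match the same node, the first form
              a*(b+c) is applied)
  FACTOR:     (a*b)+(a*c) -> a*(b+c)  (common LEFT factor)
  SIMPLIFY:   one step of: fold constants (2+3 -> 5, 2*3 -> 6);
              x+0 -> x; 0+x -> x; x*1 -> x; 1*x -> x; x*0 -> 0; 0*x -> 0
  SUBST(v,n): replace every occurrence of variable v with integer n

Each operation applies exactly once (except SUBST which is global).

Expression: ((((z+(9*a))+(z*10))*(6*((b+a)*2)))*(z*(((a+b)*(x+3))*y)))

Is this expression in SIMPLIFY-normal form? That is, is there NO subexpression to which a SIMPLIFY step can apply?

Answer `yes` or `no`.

Answer: yes

Derivation:
Expression: ((((z+(9*a))+(z*10))*(6*((b+a)*2)))*(z*(((a+b)*(x+3))*y)))
Scanning for simplifiable subexpressions (pre-order)...
  at root: ((((z+(9*a))+(z*10))*(6*((b+a)*2)))*(z*(((a+b)*(x+3))*y))) (not simplifiable)
  at L: (((z+(9*a))+(z*10))*(6*((b+a)*2))) (not simplifiable)
  at LL: ((z+(9*a))+(z*10)) (not simplifiable)
  at LLL: (z+(9*a)) (not simplifiable)
  at LLLR: (9*a) (not simplifiable)
  at LLR: (z*10) (not simplifiable)
  at LR: (6*((b+a)*2)) (not simplifiable)
  at LRR: ((b+a)*2) (not simplifiable)
  at LRRL: (b+a) (not simplifiable)
  at R: (z*(((a+b)*(x+3))*y)) (not simplifiable)
  at RR: (((a+b)*(x+3))*y) (not simplifiable)
  at RRL: ((a+b)*(x+3)) (not simplifiable)
  at RRLL: (a+b) (not simplifiable)
  at RRLR: (x+3) (not simplifiable)
Result: no simplifiable subexpression found -> normal form.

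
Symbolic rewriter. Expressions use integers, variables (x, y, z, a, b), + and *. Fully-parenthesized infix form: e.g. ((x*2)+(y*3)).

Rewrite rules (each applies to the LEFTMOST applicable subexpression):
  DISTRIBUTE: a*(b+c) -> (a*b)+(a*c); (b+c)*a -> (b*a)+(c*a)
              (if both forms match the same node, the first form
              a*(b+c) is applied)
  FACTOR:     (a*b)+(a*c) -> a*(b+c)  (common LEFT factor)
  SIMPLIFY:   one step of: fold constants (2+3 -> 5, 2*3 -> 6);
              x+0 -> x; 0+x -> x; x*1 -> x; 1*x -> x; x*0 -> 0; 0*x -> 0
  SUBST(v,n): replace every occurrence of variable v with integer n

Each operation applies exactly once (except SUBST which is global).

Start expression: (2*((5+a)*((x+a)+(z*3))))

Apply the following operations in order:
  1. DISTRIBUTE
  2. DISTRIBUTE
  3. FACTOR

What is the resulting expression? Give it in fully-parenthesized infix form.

Start: (2*((5+a)*((x+a)+(z*3))))
Apply DISTRIBUTE at R (target: ((5+a)*((x+a)+(z*3)))): (2*((5+a)*((x+a)+(z*3)))) -> (2*(((5+a)*(x+a))+((5+a)*(z*3))))
Apply DISTRIBUTE at root (target: (2*(((5+a)*(x+a))+((5+a)*(z*3))))): (2*(((5+a)*(x+a))+((5+a)*(z*3)))) -> ((2*((5+a)*(x+a)))+(2*((5+a)*(z*3))))
Apply FACTOR at root (target: ((2*((5+a)*(x+a)))+(2*((5+a)*(z*3))))): ((2*((5+a)*(x+a)))+(2*((5+a)*(z*3)))) -> (2*(((5+a)*(x+a))+((5+a)*(z*3))))

Answer: (2*(((5+a)*(x+a))+((5+a)*(z*3))))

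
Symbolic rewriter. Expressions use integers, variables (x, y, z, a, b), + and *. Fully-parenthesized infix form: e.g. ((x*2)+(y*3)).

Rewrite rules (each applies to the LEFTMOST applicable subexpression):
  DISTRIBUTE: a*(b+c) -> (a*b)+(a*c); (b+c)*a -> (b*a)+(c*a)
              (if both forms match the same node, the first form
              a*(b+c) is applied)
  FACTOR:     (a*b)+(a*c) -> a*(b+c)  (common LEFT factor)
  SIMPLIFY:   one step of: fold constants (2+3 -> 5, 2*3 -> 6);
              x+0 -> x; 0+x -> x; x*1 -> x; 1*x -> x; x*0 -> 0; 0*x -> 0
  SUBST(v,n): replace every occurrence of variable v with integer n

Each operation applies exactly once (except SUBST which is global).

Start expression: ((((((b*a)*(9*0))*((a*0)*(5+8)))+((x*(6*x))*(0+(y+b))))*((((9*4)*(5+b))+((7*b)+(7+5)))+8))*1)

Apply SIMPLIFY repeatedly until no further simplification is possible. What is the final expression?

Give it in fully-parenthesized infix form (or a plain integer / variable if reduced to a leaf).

Answer: (((x*(6*x))*(y+b))*(((36*(5+b))+((7*b)+12))+8))

Derivation:
Start: ((((((b*a)*(9*0))*((a*0)*(5+8)))+((x*(6*x))*(0+(y+b))))*((((9*4)*(5+b))+((7*b)+(7+5)))+8))*1)
Step 1: at root: ((((((b*a)*(9*0))*((a*0)*(5+8)))+((x*(6*x))*(0+(y+b))))*((((9*4)*(5+b))+((7*b)+(7+5)))+8))*1) -> (((((b*a)*(9*0))*((a*0)*(5+8)))+((x*(6*x))*(0+(y+b))))*((((9*4)*(5+b))+((7*b)+(7+5)))+8)); overall: ((((((b*a)*(9*0))*((a*0)*(5+8)))+((x*(6*x))*(0+(y+b))))*((((9*4)*(5+b))+((7*b)+(7+5)))+8))*1) -> (((((b*a)*(9*0))*((a*0)*(5+8)))+((x*(6*x))*(0+(y+b))))*((((9*4)*(5+b))+((7*b)+(7+5)))+8))
Step 2: at LLLR: (9*0) -> 0; overall: (((((b*a)*(9*0))*((a*0)*(5+8)))+((x*(6*x))*(0+(y+b))))*((((9*4)*(5+b))+((7*b)+(7+5)))+8)) -> (((((b*a)*0)*((a*0)*(5+8)))+((x*(6*x))*(0+(y+b))))*((((9*4)*(5+b))+((7*b)+(7+5)))+8))
Step 3: at LLL: ((b*a)*0) -> 0; overall: (((((b*a)*0)*((a*0)*(5+8)))+((x*(6*x))*(0+(y+b))))*((((9*4)*(5+b))+((7*b)+(7+5)))+8)) -> (((0*((a*0)*(5+8)))+((x*(6*x))*(0+(y+b))))*((((9*4)*(5+b))+((7*b)+(7+5)))+8))
Step 4: at LL: (0*((a*0)*(5+8))) -> 0; overall: (((0*((a*0)*(5+8)))+((x*(6*x))*(0+(y+b))))*((((9*4)*(5+b))+((7*b)+(7+5)))+8)) -> ((0+((x*(6*x))*(0+(y+b))))*((((9*4)*(5+b))+((7*b)+(7+5)))+8))
Step 5: at L: (0+((x*(6*x))*(0+(y+b)))) -> ((x*(6*x))*(0+(y+b))); overall: ((0+((x*(6*x))*(0+(y+b))))*((((9*4)*(5+b))+((7*b)+(7+5)))+8)) -> (((x*(6*x))*(0+(y+b)))*((((9*4)*(5+b))+((7*b)+(7+5)))+8))
Step 6: at LR: (0+(y+b)) -> (y+b); overall: (((x*(6*x))*(0+(y+b)))*((((9*4)*(5+b))+((7*b)+(7+5)))+8)) -> (((x*(6*x))*(y+b))*((((9*4)*(5+b))+((7*b)+(7+5)))+8))
Step 7: at RLLL: (9*4) -> 36; overall: (((x*(6*x))*(y+b))*((((9*4)*(5+b))+((7*b)+(7+5)))+8)) -> (((x*(6*x))*(y+b))*(((36*(5+b))+((7*b)+(7+5)))+8))
Step 8: at RLRR: (7+5) -> 12; overall: (((x*(6*x))*(y+b))*(((36*(5+b))+((7*b)+(7+5)))+8)) -> (((x*(6*x))*(y+b))*(((36*(5+b))+((7*b)+12))+8))
Fixed point: (((x*(6*x))*(y+b))*(((36*(5+b))+((7*b)+12))+8))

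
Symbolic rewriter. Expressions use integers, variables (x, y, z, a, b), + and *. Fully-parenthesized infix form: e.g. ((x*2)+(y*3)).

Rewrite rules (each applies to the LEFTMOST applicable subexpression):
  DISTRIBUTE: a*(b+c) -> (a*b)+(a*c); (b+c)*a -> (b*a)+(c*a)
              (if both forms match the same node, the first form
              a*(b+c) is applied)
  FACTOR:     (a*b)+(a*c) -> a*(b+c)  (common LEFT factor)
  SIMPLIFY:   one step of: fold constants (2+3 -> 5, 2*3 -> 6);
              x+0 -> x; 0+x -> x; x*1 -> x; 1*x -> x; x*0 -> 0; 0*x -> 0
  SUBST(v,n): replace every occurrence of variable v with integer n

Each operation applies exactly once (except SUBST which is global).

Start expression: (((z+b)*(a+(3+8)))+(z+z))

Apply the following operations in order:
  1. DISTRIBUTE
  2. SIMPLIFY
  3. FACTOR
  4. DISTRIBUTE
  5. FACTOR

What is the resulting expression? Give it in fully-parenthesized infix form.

Start: (((z+b)*(a+(3+8)))+(z+z))
Apply DISTRIBUTE at L (target: ((z+b)*(a+(3+8)))): (((z+b)*(a+(3+8)))+(z+z)) -> ((((z+b)*a)+((z+b)*(3+8)))+(z+z))
Apply SIMPLIFY at LRR (target: (3+8)): ((((z+b)*a)+((z+b)*(3+8)))+(z+z)) -> ((((z+b)*a)+((z+b)*11))+(z+z))
Apply FACTOR at L (target: (((z+b)*a)+((z+b)*11))): ((((z+b)*a)+((z+b)*11))+(z+z)) -> (((z+b)*(a+11))+(z+z))
Apply DISTRIBUTE at L (target: ((z+b)*(a+11))): (((z+b)*(a+11))+(z+z)) -> ((((z+b)*a)+((z+b)*11))+(z+z))
Apply FACTOR at L (target: (((z+b)*a)+((z+b)*11))): ((((z+b)*a)+((z+b)*11))+(z+z)) -> (((z+b)*(a+11))+(z+z))

Answer: (((z+b)*(a+11))+(z+z))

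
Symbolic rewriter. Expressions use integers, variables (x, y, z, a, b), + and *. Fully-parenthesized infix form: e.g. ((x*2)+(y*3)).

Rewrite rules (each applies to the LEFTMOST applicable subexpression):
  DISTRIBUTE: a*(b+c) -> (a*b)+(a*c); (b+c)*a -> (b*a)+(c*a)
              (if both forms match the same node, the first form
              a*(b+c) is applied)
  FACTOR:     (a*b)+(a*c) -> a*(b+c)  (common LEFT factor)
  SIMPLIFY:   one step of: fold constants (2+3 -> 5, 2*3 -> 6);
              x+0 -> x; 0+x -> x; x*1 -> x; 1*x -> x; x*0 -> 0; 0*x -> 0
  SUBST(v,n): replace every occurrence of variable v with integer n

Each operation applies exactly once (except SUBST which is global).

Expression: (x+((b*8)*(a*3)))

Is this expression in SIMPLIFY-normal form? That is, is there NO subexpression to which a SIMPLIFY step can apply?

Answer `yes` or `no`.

Answer: yes

Derivation:
Expression: (x+((b*8)*(a*3)))
Scanning for simplifiable subexpressions (pre-order)...
  at root: (x+((b*8)*(a*3))) (not simplifiable)
  at R: ((b*8)*(a*3)) (not simplifiable)
  at RL: (b*8) (not simplifiable)
  at RR: (a*3) (not simplifiable)
Result: no simplifiable subexpression found -> normal form.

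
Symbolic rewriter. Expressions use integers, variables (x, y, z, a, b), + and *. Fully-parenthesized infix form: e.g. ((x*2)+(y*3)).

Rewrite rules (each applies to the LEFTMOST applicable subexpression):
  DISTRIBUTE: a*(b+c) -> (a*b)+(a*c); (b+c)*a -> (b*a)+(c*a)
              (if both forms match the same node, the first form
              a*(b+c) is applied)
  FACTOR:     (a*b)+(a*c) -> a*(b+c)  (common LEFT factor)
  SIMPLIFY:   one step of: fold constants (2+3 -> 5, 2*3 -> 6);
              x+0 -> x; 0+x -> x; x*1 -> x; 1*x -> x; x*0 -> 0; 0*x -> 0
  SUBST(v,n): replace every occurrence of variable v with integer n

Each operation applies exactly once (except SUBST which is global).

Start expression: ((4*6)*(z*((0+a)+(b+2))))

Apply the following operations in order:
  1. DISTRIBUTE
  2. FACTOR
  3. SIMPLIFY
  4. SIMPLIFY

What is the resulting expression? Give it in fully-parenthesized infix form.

Answer: (24*(z*(a+(b+2))))

Derivation:
Start: ((4*6)*(z*((0+a)+(b+2))))
Apply DISTRIBUTE at R (target: (z*((0+a)+(b+2)))): ((4*6)*(z*((0+a)+(b+2)))) -> ((4*6)*((z*(0+a))+(z*(b+2))))
Apply FACTOR at R (target: ((z*(0+a))+(z*(b+2)))): ((4*6)*((z*(0+a))+(z*(b+2)))) -> ((4*6)*(z*((0+a)+(b+2))))
Apply SIMPLIFY at L (target: (4*6)): ((4*6)*(z*((0+a)+(b+2)))) -> (24*(z*((0+a)+(b+2))))
Apply SIMPLIFY at RRL (target: (0+a)): (24*(z*((0+a)+(b+2)))) -> (24*(z*(a+(b+2))))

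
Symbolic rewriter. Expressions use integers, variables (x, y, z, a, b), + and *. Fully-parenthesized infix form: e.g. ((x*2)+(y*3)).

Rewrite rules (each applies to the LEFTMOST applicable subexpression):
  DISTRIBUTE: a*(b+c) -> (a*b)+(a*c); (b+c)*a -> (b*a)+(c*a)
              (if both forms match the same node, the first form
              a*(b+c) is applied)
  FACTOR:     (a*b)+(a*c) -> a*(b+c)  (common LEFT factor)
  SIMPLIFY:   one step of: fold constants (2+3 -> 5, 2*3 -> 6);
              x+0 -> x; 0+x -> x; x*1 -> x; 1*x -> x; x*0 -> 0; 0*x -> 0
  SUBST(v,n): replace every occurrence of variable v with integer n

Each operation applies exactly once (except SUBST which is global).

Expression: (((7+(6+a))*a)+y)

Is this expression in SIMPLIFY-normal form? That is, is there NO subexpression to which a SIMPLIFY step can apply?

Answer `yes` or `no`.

Expression: (((7+(6+a))*a)+y)
Scanning for simplifiable subexpressions (pre-order)...
  at root: (((7+(6+a))*a)+y) (not simplifiable)
  at L: ((7+(6+a))*a) (not simplifiable)
  at LL: (7+(6+a)) (not simplifiable)
  at LLR: (6+a) (not simplifiable)
Result: no simplifiable subexpression found -> normal form.

Answer: yes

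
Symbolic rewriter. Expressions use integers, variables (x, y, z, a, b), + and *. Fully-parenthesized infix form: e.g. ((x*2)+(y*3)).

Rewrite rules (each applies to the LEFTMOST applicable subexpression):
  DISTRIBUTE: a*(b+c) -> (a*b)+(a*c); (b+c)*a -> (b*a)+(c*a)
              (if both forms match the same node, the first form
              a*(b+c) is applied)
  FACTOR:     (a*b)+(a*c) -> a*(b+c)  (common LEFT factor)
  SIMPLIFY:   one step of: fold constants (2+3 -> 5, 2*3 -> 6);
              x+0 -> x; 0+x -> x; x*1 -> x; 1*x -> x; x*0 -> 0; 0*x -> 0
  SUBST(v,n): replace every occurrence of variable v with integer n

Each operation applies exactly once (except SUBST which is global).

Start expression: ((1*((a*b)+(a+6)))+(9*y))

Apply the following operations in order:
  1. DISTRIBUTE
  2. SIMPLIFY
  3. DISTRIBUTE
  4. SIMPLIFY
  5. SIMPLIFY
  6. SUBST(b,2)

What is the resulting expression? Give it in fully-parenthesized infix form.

Answer: (((a*2)+(a+6))+(9*y))

Derivation:
Start: ((1*((a*b)+(a+6)))+(9*y))
Apply DISTRIBUTE at L (target: (1*((a*b)+(a+6)))): ((1*((a*b)+(a+6)))+(9*y)) -> (((1*(a*b))+(1*(a+6)))+(9*y))
Apply SIMPLIFY at LL (target: (1*(a*b))): (((1*(a*b))+(1*(a+6)))+(9*y)) -> (((a*b)+(1*(a+6)))+(9*y))
Apply DISTRIBUTE at LR (target: (1*(a+6))): (((a*b)+(1*(a+6)))+(9*y)) -> (((a*b)+((1*a)+(1*6)))+(9*y))
Apply SIMPLIFY at LRL (target: (1*a)): (((a*b)+((1*a)+(1*6)))+(9*y)) -> (((a*b)+(a+(1*6)))+(9*y))
Apply SIMPLIFY at LRR (target: (1*6)): (((a*b)+(a+(1*6)))+(9*y)) -> (((a*b)+(a+6))+(9*y))
Apply SUBST(b,2): (((a*b)+(a+6))+(9*y)) -> (((a*2)+(a+6))+(9*y))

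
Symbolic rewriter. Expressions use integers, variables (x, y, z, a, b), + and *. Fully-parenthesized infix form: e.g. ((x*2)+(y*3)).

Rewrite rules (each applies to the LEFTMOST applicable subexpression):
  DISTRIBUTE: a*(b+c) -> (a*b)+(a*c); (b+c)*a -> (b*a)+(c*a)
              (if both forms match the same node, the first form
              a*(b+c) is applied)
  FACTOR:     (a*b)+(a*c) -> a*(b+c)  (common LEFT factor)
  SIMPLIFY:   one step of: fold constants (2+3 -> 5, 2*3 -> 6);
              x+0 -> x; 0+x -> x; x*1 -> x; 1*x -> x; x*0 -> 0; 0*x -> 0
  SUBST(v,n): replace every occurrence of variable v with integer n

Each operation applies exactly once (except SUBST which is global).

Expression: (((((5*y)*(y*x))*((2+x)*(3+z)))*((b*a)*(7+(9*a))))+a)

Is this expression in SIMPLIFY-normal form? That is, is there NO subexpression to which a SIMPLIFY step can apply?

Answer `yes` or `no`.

Answer: yes

Derivation:
Expression: (((((5*y)*(y*x))*((2+x)*(3+z)))*((b*a)*(7+(9*a))))+a)
Scanning for simplifiable subexpressions (pre-order)...
  at root: (((((5*y)*(y*x))*((2+x)*(3+z)))*((b*a)*(7+(9*a))))+a) (not simplifiable)
  at L: ((((5*y)*(y*x))*((2+x)*(3+z)))*((b*a)*(7+(9*a)))) (not simplifiable)
  at LL: (((5*y)*(y*x))*((2+x)*(3+z))) (not simplifiable)
  at LLL: ((5*y)*(y*x)) (not simplifiable)
  at LLLL: (5*y) (not simplifiable)
  at LLLR: (y*x) (not simplifiable)
  at LLR: ((2+x)*(3+z)) (not simplifiable)
  at LLRL: (2+x) (not simplifiable)
  at LLRR: (3+z) (not simplifiable)
  at LR: ((b*a)*(7+(9*a))) (not simplifiable)
  at LRL: (b*a) (not simplifiable)
  at LRR: (7+(9*a)) (not simplifiable)
  at LRRR: (9*a) (not simplifiable)
Result: no simplifiable subexpression found -> normal form.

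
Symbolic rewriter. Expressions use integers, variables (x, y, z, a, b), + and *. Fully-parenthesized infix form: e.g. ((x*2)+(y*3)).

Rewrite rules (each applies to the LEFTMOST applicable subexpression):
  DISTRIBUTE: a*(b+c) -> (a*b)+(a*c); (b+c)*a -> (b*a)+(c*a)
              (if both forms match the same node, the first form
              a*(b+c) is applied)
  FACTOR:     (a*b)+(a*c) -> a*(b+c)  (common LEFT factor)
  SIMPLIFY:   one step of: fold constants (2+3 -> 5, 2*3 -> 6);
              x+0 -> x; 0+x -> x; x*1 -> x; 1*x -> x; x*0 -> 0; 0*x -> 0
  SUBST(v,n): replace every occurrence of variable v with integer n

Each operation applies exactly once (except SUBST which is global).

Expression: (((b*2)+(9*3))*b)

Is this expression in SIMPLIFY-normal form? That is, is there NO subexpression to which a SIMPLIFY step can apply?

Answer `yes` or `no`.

Answer: no

Derivation:
Expression: (((b*2)+(9*3))*b)
Scanning for simplifiable subexpressions (pre-order)...
  at root: (((b*2)+(9*3))*b) (not simplifiable)
  at L: ((b*2)+(9*3)) (not simplifiable)
  at LL: (b*2) (not simplifiable)
  at LR: (9*3) (SIMPLIFIABLE)
Found simplifiable subexpr at path LR: (9*3)
One SIMPLIFY step would give: (((b*2)+27)*b)
-> NOT in normal form.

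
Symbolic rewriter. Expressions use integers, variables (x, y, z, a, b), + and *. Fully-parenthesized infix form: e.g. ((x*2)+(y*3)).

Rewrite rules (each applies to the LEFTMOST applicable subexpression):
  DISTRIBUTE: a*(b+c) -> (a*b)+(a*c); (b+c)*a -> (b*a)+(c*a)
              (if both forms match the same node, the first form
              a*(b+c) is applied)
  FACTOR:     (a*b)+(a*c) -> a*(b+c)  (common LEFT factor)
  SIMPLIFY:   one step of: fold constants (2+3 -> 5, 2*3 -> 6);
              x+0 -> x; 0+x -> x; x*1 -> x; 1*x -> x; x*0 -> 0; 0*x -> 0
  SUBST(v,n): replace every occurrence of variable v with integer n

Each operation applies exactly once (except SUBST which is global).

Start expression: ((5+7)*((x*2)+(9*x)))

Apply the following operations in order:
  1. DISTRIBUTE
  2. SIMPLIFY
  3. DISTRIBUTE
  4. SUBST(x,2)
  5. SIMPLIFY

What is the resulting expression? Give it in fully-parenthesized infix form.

Start: ((5+7)*((x*2)+(9*x)))
Apply DISTRIBUTE at root (target: ((5+7)*((x*2)+(9*x)))): ((5+7)*((x*2)+(9*x))) -> (((5+7)*(x*2))+((5+7)*(9*x)))
Apply SIMPLIFY at LL (target: (5+7)): (((5+7)*(x*2))+((5+7)*(9*x))) -> ((12*(x*2))+((5+7)*(9*x)))
Apply DISTRIBUTE at R (target: ((5+7)*(9*x))): ((12*(x*2))+((5+7)*(9*x))) -> ((12*(x*2))+((5*(9*x))+(7*(9*x))))
Apply SUBST(x,2): ((12*(x*2))+((5*(9*x))+(7*(9*x)))) -> ((12*(2*2))+((5*(9*2))+(7*(9*2))))
Apply SIMPLIFY at LR (target: (2*2)): ((12*(2*2))+((5*(9*2))+(7*(9*2)))) -> ((12*4)+((5*(9*2))+(7*(9*2))))

Answer: ((12*4)+((5*(9*2))+(7*(9*2))))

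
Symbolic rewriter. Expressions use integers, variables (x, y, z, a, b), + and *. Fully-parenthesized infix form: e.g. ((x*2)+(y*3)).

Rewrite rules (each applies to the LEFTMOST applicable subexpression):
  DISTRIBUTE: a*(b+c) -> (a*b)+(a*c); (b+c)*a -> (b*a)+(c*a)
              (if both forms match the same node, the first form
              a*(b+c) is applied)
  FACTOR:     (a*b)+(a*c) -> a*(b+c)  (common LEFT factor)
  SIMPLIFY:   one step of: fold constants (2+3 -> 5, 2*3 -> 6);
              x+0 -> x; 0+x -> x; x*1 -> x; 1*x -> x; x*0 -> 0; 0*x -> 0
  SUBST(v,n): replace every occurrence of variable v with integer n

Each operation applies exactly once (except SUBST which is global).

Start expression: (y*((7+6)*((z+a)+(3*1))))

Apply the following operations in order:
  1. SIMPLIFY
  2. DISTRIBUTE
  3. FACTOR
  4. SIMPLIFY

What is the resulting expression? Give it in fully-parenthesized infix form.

Start: (y*((7+6)*((z+a)+(3*1))))
Apply SIMPLIFY at RL (target: (7+6)): (y*((7+6)*((z+a)+(3*1)))) -> (y*(13*((z+a)+(3*1))))
Apply DISTRIBUTE at R (target: (13*((z+a)+(3*1)))): (y*(13*((z+a)+(3*1)))) -> (y*((13*(z+a))+(13*(3*1))))
Apply FACTOR at R (target: ((13*(z+a))+(13*(3*1)))): (y*((13*(z+a))+(13*(3*1)))) -> (y*(13*((z+a)+(3*1))))
Apply SIMPLIFY at RRR (target: (3*1)): (y*(13*((z+a)+(3*1)))) -> (y*(13*((z+a)+3)))

Answer: (y*(13*((z+a)+3)))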